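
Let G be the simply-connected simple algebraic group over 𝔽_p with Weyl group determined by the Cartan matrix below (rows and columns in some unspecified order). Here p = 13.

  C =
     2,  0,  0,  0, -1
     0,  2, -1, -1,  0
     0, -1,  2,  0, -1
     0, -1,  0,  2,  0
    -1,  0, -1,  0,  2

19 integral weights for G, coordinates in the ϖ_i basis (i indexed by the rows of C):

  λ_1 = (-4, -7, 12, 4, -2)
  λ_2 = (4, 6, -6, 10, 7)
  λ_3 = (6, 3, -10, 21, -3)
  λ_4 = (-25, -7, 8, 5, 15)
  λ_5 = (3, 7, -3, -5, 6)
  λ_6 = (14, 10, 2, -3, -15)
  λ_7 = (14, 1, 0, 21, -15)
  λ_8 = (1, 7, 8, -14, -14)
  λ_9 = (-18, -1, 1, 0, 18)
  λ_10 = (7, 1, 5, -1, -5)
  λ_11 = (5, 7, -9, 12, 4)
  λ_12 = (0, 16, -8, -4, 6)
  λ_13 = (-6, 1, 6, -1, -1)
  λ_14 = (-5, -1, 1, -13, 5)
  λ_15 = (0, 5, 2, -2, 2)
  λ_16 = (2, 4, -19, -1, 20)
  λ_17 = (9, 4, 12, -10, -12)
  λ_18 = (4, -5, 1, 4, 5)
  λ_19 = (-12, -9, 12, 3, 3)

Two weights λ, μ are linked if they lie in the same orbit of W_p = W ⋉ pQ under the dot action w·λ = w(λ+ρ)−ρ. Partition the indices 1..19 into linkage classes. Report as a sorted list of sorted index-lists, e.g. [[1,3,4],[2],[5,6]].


Cartan matrix: type A_5 (|W|=720); un-permuting the 5 rows.

Each λ_j+ρ reduced to Ā_13; 5-tuples below use C's row order:

  [1] (1, 5, 3, 1, 3)
  [2] (3, 0, 0, 2, 5)
  [3] (0, 2, 2, 0, 5)
  [4] (1, 5, 3, 1, 3)
  [5] (0, 2, 2, 0, 5)
  [6] (0, 0, 9, 1, 2)
  [7] (0, 0, 9, 1, 2)
  [8] (0, 2, 2, 0, 5)
  [9] (4, 2, 2, 0, 4)
  [10] (4, 2, 2, 0, 4)
  [11] (3, 0, 0, 2, 5)
  [12] (1, 5, 3, 1, 3)
  [13] (0, 2, 2, 0, 5)
  [14] (4, 2, 2, 0, 4)
  [15] (1, 5, 3, 1, 3)
  [16] (3, 0, 0, 2, 5)
  [17] (4, 2, 2, 0, 4)
  [18] (4, 2, 2, 0, 4)
  [19] (0, 2, 2, 0, 5)

These 19 weights hit 5 W_13-dot-orbits; sizes (4, 3, 5, 2, 5):

[[1, 4, 12, 15], [2, 11, 16], [3, 5, 8, 13, 19], [6, 7], [9, 10, 14, 17, 18]]


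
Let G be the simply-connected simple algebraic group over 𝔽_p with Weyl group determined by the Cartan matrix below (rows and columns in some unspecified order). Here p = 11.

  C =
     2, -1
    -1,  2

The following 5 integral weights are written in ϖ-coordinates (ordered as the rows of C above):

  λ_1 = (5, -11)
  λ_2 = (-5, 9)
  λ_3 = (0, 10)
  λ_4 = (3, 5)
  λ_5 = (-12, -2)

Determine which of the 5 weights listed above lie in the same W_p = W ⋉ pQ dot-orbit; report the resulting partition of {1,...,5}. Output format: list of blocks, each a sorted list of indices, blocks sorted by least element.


Cartan matrix: type A_2 (|W|=6); un-permuting the 2 rows.

λ_j+ρ reflected into Ā_11 (⟨·,θ^∨⟩≤11); 2-tuples as given:

  [1] (4, 6)
  [2] (4, 6)
  [3] (0, 10)
  [4] (4, 6)
  [5] (0, 10)

Partition of {1..5} into 2 W_11-dot-orbits:

[[1, 2, 4], [3, 5]]


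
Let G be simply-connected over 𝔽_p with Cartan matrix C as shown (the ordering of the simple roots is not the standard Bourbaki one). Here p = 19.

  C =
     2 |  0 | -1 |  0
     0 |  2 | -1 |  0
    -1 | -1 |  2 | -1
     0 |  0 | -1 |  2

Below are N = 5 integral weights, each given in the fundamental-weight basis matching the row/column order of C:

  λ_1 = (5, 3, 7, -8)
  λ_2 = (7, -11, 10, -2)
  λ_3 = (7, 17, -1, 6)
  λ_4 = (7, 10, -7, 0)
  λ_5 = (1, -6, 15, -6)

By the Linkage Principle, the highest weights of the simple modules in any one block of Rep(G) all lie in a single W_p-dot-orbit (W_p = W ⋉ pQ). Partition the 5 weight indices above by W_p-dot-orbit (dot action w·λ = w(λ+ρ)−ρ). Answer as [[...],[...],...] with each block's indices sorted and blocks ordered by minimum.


Cartan matrix: type D_4 (|W|=192); un-permuting the 4 rows.

λ_j+ρ reflected into Ā_19 (⟨·,θ^∨⟩≤19); 4-tuples as given:

  λ_1 → (6, 4, 1, 7);  λ_2 → (8, 10, 0, 1);  λ_3 → (6, 4, 1, 7);  λ_4 → (2, 5, 1, 5);  λ_5 → (2, 5, 1, 5)

Linkage partition of the 5 weights (3 classes, p=19):

[[1, 3], [2], [4, 5]]


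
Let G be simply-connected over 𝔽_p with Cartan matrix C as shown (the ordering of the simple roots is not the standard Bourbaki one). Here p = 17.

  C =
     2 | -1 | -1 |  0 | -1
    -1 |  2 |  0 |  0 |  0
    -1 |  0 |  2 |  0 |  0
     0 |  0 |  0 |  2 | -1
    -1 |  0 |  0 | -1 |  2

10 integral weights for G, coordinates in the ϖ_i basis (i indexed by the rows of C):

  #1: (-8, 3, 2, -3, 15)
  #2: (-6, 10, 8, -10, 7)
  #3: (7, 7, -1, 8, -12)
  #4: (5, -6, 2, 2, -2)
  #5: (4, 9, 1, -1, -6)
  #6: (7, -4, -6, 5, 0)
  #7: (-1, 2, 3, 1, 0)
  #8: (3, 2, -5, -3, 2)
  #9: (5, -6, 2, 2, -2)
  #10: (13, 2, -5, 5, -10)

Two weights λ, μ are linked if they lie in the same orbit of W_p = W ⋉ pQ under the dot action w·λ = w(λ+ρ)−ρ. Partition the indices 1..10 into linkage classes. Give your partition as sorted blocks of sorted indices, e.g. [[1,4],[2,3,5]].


D_5 Cartan matrix, 5 simple roots permuted; ρ=(1,1,1,1,1).

Folding the 10 weights λ_j+ρ into Ā_17 (reps in the given 5-coord order):

  1: (0, 3, 4, 2, 1)
  2: (0, 5, 3, 2, 1)
  3: (0, 5, 3, 2, 1)
  4: (0, 5, 3, 2, 1)
  5: (0, 10, 2, 5, 0)
  6: (0, 3, 5, 6, 1)
  7: (0, 3, 4, 2, 1)
  8: (0, 3, 4, 2, 1)
  9: (0, 5, 3, 2, 1)
  10: (0, 3, 4, 2, 1)

Linkage partition of the 10 weights (4 classes, p=17):

[[1, 7, 8, 10], [2, 3, 4, 9], [5], [6]]


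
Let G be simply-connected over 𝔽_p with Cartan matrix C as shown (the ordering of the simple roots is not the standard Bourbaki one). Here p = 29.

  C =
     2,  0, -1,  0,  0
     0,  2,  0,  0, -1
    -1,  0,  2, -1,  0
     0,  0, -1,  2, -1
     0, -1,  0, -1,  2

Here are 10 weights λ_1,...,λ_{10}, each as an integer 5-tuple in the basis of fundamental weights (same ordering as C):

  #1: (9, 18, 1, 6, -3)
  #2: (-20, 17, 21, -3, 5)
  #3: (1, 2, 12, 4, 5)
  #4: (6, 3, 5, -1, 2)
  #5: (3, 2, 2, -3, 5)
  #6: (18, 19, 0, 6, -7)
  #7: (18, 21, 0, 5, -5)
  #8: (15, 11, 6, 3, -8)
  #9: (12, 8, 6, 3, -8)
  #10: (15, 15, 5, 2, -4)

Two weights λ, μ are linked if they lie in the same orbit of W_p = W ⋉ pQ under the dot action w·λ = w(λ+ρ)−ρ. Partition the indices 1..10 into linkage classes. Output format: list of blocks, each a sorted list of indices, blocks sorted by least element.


Cartan matrix: type A_5 (|W|=720); un-permuting the 5 rows.

λ_j+ρ reflected into Ā_29 (⟨·,θ^∨⟩≤29); 5-tuples as given:

  λ_1+ρ ↦ (3, 10, 2, 5, 2);  λ_2+ρ ↦ (4, 3, 1, 2, 4);  λ_3+ρ ↦ (2, 3, 13, 5, 6);  λ_4+ρ ↦ (7, 4, 6, 0, 3);  λ_5+ρ ↦ (4, 3, 1, 2, 4);  λ_6+ρ ↦ (7, 2, 1, 1, 6);  λ_7+ρ ↦ (4, 3, 1, 2, 4);  λ_8+ρ ↦ (13, 2, 4, 3, 4);  λ_9+ρ ↦ (13, 2, 4, 3, 4);  λ_10+ρ ↦ (7, 4, 6, 0, 3)

Grouping the 10 weights by Ā_29-representative: 6 linkage classes.

[[1], [2, 5, 7], [3], [4, 10], [6], [8, 9]]


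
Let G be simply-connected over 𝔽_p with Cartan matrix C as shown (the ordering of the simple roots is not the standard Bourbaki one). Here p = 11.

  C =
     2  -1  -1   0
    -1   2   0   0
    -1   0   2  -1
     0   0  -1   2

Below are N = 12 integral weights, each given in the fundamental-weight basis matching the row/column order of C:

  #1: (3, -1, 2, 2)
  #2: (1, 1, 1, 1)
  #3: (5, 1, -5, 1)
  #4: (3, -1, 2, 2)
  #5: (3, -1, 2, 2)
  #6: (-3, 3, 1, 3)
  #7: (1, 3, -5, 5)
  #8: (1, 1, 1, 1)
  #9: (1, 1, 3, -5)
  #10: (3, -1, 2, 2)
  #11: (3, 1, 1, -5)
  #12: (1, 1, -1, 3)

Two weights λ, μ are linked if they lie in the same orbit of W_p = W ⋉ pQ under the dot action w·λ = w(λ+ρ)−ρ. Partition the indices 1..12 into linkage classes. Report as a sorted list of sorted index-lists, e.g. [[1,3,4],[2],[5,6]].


Cartan matrix: type A_4 (|W|=120); un-permuting the 4 rows.

Ā_11 reps of the 12 weights (A_4, coords as presented):

  [1] (4, 0, 3, 3) · [2] (2, 2, 2, 2) · [3] (2, 2, 2, 2) · [4] (4, 0, 3, 3) · [5] (4, 0, 3, 3) · [6] (2, 2, 0, 4) · [7] (2, 2, 2, 2) · [8] (2, 2, 2, 2) · [9] (2, 2, 0, 4) · [10] (4, 0, 3, 3) · [11] (2, 2, 2, 2) · [12] (2, 2, 0, 4)

Linkage partition of the 12 weights (3 classes, p=11):

[[1, 4, 5, 10], [2, 3, 7, 8, 11], [6, 9, 12]]


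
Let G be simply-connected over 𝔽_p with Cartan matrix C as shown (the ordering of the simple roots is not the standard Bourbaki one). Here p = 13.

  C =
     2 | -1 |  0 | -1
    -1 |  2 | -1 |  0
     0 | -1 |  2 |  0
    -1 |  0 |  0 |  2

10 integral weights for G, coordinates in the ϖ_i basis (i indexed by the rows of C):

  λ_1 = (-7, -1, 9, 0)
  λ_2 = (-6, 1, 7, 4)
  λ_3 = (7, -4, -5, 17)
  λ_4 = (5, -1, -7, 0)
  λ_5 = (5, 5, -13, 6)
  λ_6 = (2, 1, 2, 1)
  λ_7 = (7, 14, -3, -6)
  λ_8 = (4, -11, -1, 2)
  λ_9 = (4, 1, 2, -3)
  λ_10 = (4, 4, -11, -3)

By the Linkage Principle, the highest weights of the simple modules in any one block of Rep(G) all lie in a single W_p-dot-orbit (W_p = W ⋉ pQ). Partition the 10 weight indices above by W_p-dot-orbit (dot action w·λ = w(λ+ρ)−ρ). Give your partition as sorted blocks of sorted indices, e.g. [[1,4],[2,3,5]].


Root system A_4: the 4×4 matrix C matches after relabeling.

Ā_13 reps of the 10 weights (A_4, coords as presented):

  λ_1 → (5, 1, 4, 0);  λ_2 → (2, 3, 5, 0);  λ_3 → (5, 1, 4, 0);  λ_4 → (0, 6, 0, 1);  λ_5 → (0, 6, 0, 1);  λ_6 → (3, 2, 3, 2);  λ_7 → (2, 3, 5, 0);  λ_8 → (2, 3, 5, 0);  λ_9 → (3, 2, 3, 2);  λ_10 → (2, 3, 5, 0)

These 10 weights hit 4 W_13-dot-orbits; sizes (2, 4, 2, 2):

[[1, 3], [2, 7, 8, 10], [4, 5], [6, 9]]


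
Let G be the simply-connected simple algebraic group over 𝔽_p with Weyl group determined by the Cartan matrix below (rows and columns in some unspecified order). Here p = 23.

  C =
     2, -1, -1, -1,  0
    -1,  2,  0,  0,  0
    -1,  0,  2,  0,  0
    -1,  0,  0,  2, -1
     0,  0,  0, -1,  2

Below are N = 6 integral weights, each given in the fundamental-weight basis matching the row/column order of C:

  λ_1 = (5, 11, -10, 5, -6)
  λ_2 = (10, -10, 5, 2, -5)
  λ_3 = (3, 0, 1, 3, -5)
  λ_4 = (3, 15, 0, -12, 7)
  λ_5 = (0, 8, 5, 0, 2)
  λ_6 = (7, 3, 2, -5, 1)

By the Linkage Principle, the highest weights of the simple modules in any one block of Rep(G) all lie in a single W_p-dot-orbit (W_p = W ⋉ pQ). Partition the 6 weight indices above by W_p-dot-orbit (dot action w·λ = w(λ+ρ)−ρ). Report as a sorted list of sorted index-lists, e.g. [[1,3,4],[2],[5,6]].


C ↔ D_5 under row/col permutation; |W(D_5)| = 1920.

Folding the 6 weights λ_j+ρ into Ā_23 (reps in the given 5-coord order):

  λ_1+ρ ↦ (1, 9, 6, 1, 3);  λ_2+ρ ↦ (1, 9, 6, 1, 3);  λ_3+ρ ↦ (4, 1, 2, 0, 4);  λ_4+ρ ↦ (1, 9, 6, 1, 3);  λ_5+ρ ↦ (1, 9, 6, 1, 3);  λ_6+ρ ↦ (4, 4, 3, 2, 2)

Partition of {1..6} into 3 W_23-dot-orbits:

[[1, 2, 4, 5], [3], [6]]


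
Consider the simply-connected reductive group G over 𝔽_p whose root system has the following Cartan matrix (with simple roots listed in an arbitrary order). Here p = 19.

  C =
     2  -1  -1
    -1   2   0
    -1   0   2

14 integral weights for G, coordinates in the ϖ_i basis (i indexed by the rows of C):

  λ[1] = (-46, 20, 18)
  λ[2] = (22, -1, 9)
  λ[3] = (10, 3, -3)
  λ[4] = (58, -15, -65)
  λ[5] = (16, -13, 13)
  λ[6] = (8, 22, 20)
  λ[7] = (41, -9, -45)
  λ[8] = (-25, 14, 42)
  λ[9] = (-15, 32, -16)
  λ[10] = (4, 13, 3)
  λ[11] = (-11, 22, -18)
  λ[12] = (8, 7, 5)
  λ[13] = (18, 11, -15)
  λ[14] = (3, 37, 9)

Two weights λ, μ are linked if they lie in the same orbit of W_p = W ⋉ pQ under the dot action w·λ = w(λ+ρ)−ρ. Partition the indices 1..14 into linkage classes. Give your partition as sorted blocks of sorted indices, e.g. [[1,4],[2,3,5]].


A_3 Cartan matrix, 3 simple roots permuted; ρ=(1,1,1).

Ā_19 reps of the 14 weights (A_3, coords as presented):

    1: (5, 0, 2)
    2: (5, 10, 0)
    3: (9, 4, 2)
    4: (5, 0, 2)
    5: (5, 0, 2)
    6: (9, 4, 2)
    7: (9, 4, 2)
    8: (5, 10, 0)
    9: (5, 10, 0)
    10: (5, 10, 0)
    11: (9, 4, 2)
    12: (9, 4, 2)
    13: (5, 0, 2)
    14: (5, 10, 0)

Partition of {1..14} into 3 W_19-dot-orbits:

[[1, 4, 5, 13], [2, 8, 9, 10, 14], [3, 6, 7, 11, 12]]


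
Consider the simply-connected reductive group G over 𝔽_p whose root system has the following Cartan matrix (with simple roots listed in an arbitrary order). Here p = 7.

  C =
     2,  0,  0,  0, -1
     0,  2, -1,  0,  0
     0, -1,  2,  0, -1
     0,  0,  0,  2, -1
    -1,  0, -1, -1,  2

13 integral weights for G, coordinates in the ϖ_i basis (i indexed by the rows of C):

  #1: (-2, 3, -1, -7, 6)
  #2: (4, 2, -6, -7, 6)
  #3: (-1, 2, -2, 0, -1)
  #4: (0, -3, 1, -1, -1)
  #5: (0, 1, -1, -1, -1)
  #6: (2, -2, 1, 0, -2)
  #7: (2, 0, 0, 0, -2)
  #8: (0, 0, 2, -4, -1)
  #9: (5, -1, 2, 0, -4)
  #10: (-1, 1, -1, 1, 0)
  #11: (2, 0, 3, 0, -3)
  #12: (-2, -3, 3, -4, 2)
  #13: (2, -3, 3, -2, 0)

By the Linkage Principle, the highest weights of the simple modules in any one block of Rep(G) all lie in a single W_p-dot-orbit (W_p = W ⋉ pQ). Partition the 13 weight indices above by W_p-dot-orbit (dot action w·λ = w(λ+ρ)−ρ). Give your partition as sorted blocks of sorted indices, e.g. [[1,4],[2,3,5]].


Cartan matrix: type D_5 (|W|=1920); un-permuting the 5 rows.

W_7-reps of the 13 weights in Ā_7 (same 5-coord order as C):

  [1] (3, 0, 0, 2, 1)
  [2] (0, 3, 0, 1, 1)
  [3] (1, 2, 0, 0, 0)
  [4] (1, 2, 0, 0, 0)
  [5] (1, 2, 0, 0, 0)
  [6] (2, 1, 0, 0, 1)
  [7] (2, 1, 0, 0, 1)
  [8] (2, 1, 0, 0, 1)
  [9] (3, 0, 0, 2, 1)
  [10] (0, 2, 0, 2, 1)
  [11] (1, 1, 0, 1, 1)
  [12] (0, 2, 0, 2, 1)
  [13] (2, 1, 0, 0, 1)

These 13 weights hit 6 W_7-dot-orbits; sizes (2, 1, 3, 4, 2, 1):

[[1, 9], [2], [3, 4, 5], [6, 7, 8, 13], [10, 12], [11]]


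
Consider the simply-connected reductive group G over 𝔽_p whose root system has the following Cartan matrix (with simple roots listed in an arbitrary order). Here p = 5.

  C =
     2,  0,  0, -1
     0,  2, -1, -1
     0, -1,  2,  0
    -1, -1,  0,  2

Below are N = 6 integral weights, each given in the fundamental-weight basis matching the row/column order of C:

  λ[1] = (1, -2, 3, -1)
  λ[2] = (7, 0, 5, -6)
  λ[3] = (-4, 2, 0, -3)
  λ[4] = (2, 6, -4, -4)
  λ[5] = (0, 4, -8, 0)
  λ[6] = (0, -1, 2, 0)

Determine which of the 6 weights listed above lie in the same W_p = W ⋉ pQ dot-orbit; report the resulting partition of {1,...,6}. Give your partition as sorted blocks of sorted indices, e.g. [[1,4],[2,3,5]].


Dynkin diagram of C (from the 6 off-diagonal −1 entries): A_4.

Folding the 6 weights λ_j+ρ into Ā_5 (reps in the given 4-coord order):

    λ_1 → (1, 0, 3, 1)
    λ_2 → (1, 0, 3, 1)
    λ_3 → (2, 1, 1, 1)
    λ_4 → (2, 1, 1, 1)
    λ_5 → (1, 0, 3, 1)
    λ_6 → (1, 0, 3, 1)

The 6 indices split into 2 linkage classes (same alcove rep ⇔ same W_5-dot-orbit):

[[1, 2, 5, 6], [3, 4]]


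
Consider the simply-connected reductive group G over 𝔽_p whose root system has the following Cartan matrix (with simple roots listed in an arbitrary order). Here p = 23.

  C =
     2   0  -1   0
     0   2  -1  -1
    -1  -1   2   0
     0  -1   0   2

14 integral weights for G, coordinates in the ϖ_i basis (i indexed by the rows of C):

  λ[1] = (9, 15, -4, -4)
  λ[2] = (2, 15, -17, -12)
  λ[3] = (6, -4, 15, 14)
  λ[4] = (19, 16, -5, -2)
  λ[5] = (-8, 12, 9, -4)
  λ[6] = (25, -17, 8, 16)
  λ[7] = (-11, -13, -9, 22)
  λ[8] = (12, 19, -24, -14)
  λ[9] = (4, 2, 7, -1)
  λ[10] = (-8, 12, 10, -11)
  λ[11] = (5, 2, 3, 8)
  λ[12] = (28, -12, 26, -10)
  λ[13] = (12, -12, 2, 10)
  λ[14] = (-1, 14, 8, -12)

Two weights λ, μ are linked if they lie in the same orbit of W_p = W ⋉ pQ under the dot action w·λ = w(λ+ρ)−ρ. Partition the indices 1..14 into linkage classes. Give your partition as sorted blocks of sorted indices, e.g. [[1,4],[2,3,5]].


Cartan matrix: type A_4 (|W|=120); un-permuting the 4 rows.

Alcove-folded reps (p=23, 14 weights, presented ϖ-order):

  λ_1 → (7, 10, 3, 3) · λ_2 → (5, 3, 8, 0) · λ_3 → (5, 3, 8, 0) · λ_4 → (6, 3, 4, 9) · λ_5 → (7, 10, 3, 3) · λ_6 → (6, 3, 4, 9) · λ_7 → (5, 3, 8, 0) · λ_8 → (7, 10, 3, 3) · λ_9 → (5, 3, 8, 0) · λ_10 → (6, 3, 4, 9) · λ_11 → (6, 3, 4, 9) · λ_12 → (6, 3, 4, 9) · λ_13 → (5, 3, 8, 0) · λ_14 → (1, 4, 8, 10)

Grouping the 14 weights by Ā_23-representative: 4 linkage classes.

[[1, 5, 8], [2, 3, 7, 9, 13], [4, 6, 10, 11, 12], [14]]


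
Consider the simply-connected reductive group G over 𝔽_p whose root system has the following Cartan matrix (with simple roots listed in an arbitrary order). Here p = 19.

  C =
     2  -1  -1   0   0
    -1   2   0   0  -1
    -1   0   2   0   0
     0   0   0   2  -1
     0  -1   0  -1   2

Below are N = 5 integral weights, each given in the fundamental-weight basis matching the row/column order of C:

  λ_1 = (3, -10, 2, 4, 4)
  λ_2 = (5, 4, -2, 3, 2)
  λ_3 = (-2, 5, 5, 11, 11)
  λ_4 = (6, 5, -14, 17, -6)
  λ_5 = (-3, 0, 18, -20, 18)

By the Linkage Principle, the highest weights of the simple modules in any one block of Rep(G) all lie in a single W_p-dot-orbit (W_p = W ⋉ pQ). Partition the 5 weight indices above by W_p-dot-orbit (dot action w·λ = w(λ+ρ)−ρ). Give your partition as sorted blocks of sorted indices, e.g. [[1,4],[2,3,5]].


Type A_5, rank 5, |W|=720; reorder rows/cols to standard.

W_19-reps of the 5 weights in Ā_19 (same 5-coord order as C):

    λ_1 → (3, 0, 2, 1, 4)
    λ_2 → (5, 5, 1, 4, 3)
    λ_3 → (5, 5, 1, 4, 3)
    λ_4 → (1, 5, 0, 6, 0)
    λ_5 → (0, 0, 1, 0, 1)

The 5 indices split into 4 linkage classes (same alcove rep ⇔ same W_19-dot-orbit):

[[1], [2, 3], [4], [5]]


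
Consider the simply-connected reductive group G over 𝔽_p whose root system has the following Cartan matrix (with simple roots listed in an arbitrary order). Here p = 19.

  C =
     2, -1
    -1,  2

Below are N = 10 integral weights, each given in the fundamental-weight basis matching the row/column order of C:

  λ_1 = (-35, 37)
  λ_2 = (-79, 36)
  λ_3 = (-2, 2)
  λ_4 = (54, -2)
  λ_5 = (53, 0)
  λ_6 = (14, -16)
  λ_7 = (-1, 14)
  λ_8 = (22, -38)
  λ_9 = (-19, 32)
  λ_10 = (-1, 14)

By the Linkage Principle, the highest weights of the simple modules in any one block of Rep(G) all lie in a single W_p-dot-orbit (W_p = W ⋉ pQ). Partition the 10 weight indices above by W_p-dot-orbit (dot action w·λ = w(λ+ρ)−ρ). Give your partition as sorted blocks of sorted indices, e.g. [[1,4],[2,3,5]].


A_2 Cartan matrix, 2 simple roots permuted; ρ=(1,1).

Ā_19 reps of the 10 weights (A_2, coords as presented):

    1: (0, 15)
    2: (1, 2)
    3: (1, 2)
    4: (1, 2)
    5: (1, 2)
    6: (0, 15)
    7: (0, 15)
    8: (4, 1)
    9: (4, 1)
    10: (0, 15)

Partition of {1..10} into 3 W_19-dot-orbits:

[[1, 6, 7, 10], [2, 3, 4, 5], [8, 9]]


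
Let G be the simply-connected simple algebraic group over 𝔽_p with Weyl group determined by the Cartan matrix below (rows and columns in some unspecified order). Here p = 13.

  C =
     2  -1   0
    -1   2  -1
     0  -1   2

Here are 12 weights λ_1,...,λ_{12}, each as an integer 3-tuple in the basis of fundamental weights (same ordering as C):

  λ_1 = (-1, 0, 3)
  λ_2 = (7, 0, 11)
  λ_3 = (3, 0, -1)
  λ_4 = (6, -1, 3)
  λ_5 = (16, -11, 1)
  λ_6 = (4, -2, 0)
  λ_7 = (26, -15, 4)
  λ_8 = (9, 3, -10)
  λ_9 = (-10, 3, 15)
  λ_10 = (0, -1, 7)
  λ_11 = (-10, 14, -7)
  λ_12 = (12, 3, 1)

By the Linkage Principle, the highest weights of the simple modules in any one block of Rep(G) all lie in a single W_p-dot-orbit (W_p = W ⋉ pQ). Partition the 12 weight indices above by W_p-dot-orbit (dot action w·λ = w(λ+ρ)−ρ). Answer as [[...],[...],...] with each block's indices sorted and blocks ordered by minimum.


Dynkin diagram of C (from the 4 off-diagonal −1 entries): A_3.

Each λ_j+ρ reduced to Ā_13; 3-tuples below use C's row order:

  λ_1+ρ ↦ (0, 1, 4) · λ_2+ρ ↦ (0, 1, 4) · λ_3+ρ ↦ (4, 1, 0) · λ_4+ρ ↦ (7, 0, 4) · λ_5+ρ ↦ (3, 2, 4) · λ_6+ρ ↦ (4, 1, 0) · λ_7+ρ ↦ (0, 1, 4) · λ_8+ρ ↦ (4, 5, 3) · λ_9+ρ ↦ (3, 2, 4) · λ_10+ρ ↦ (1, 0, 8) · λ_11+ρ ↦ (7, 0, 4) · λ_12+ρ ↦ (7, 0, 4)

These 12 weights hit 6 W_13-dot-orbits; sizes (3, 2, 3, 2, 1, 1):

[[1, 2, 7], [3, 6], [4, 11, 12], [5, 9], [8], [10]]


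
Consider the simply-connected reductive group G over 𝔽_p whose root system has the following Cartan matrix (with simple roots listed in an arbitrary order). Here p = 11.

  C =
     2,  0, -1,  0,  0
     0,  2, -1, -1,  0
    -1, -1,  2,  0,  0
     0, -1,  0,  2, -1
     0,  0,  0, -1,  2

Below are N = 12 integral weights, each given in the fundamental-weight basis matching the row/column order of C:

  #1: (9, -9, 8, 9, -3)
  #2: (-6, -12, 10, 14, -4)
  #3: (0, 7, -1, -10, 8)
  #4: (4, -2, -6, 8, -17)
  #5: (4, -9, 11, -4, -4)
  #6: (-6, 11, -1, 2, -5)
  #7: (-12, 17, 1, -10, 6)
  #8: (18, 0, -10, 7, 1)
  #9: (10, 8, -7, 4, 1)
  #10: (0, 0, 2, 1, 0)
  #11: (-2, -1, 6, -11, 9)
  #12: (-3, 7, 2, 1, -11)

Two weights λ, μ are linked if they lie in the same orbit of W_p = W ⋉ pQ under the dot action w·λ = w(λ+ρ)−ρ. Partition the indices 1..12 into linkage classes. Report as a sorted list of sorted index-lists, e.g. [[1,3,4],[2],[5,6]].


Type A_5, rank 5, |W|=720; reorder rows/cols to standard.

Each λ_j+ρ reduced to Ā_11; 5-tuples below use C's row order:

    1: (0, 0, 1, 8, 0)
    2: (3, 6, 1, 0, 0)
    3: (0, 0, 1, 8, 0)
    4: (2, 0, 1, 3, 2)
    5: (2, 0, 1, 3, 2)
    6: (3, 6, 1, 0, 0)
    7: (2, 0, 2, 0, 2)
    8: (0, 0, 1, 8, 0)
    9: (2, 0, 1, 3, 2)
    10: (1, 1, 3, 2, 1)
    11: (3, 6, 1, 0, 0)
    12: (0, 0, 1, 8, 0)

5 distinct reps among the 12 weights ⇒ 5 W_11-linkage classes:

[[1, 3, 8, 12], [2, 6, 11], [4, 5, 9], [7], [10]]


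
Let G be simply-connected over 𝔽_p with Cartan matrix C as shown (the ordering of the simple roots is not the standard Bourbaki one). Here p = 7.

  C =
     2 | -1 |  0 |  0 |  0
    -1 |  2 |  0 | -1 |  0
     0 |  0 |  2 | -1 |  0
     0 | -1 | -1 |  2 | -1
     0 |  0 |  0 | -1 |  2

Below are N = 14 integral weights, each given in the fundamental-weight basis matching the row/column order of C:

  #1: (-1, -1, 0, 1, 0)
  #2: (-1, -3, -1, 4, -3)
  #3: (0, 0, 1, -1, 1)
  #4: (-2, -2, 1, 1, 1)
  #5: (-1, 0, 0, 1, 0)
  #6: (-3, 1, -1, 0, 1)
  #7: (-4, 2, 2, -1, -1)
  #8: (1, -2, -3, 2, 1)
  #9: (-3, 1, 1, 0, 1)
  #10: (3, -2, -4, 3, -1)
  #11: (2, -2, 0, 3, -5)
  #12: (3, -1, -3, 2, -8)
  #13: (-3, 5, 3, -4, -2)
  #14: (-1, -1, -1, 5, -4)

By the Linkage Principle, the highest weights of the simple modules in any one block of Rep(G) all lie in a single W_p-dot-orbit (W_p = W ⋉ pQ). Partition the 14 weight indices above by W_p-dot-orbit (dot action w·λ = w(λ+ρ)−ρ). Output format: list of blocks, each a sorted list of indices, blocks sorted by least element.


Type D_5, rank 5, |W|=1920; reorder rows/cols to standard.

Ā_7 reps of the 14 weights (D_5, coords as presented):

  λ_1 → (0, 0, 1, 2, 1);  λ_2 → (2, 0, 0, 1, 2);  λ_3 → (1, 1, 2, 0, 2);  λ_4 → (1, 1, 2, 0, 2);  λ_5 → (0, 0, 1, 2, 1);  λ_6 → (2, 0, 0, 1, 2);  λ_7 → (3, 0, 3, 0, 0);  λ_8 → (1, 1, 2, 0, 2);  λ_9 → (1, 1, 2, 0, 2);  λ_10 → (3, 0, 3, 0, 0);  λ_11 → (2, 0, 0, 1, 3);  λ_12 → (2, 0, 0, 1, 3);  λ_13 → (2, 0, 0, 1, 3);  λ_14 → (2, 0, 0, 1, 3)

Partition of {1..14} into 5 W_7-dot-orbits:

[[1, 5], [2, 6], [3, 4, 8, 9], [7, 10], [11, 12, 13, 14]]


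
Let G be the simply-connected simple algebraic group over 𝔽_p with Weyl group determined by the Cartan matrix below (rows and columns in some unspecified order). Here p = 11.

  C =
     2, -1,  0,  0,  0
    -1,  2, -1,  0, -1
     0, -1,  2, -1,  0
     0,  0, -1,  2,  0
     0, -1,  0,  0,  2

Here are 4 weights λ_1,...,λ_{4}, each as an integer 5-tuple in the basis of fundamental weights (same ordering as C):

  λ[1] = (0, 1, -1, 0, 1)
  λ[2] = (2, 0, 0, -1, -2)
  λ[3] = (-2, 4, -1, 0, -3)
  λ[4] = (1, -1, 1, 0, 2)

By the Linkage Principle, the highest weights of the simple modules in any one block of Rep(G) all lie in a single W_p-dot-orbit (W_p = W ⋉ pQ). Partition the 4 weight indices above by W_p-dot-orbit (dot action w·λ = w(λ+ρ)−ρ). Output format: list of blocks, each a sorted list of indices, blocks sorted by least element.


Dynkin diagram of C (from the 8 off-diagonal −1 entries): D_5.

Each λ_j+ρ reduced to Ā_11; 5-tuples below use C's row order:

    λ_1+ρ ↦ (1, 2, 0, 1, 2)
    λ_2+ρ ↦ (3, 0, 1, 0, 1)
    λ_3+ρ ↦ (1, 2, 0, 1, 2)
    λ_4+ρ ↦ (2, 0, 2, 1, 3)

The 4 indices split into 3 linkage classes (same alcove rep ⇔ same W_11-dot-orbit):

[[1, 3], [2], [4]]


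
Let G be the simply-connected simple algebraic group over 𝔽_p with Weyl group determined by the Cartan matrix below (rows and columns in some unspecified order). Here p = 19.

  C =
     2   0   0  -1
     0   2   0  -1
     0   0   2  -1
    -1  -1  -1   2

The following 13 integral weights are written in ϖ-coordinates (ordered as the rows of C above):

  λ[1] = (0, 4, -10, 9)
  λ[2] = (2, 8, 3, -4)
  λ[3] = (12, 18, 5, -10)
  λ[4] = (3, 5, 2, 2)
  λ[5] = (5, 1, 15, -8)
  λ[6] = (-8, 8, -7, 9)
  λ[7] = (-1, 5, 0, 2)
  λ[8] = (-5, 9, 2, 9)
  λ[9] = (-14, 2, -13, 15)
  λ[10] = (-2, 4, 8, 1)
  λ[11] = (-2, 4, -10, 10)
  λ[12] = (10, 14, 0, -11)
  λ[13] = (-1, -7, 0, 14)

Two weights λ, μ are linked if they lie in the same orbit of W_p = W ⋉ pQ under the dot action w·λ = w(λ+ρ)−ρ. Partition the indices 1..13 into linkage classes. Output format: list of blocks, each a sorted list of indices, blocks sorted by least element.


Dynkin diagram of C (from the 6 off-diagonal −1 entries): D_4.

Ā_19 reps of the 13 weights (D_4, coords as presented):

  [1] (1, 5, 9, 1) · [2] (0, 6, 1, 3) · [3] (0, 6, 1, 3) · [4] (4, 6, 3, 3) · [5] (1, 5, 9, 1) · [6] (4, 6, 3, 3) · [7] (0, 6, 1, 3) · [8] (0, 6, 1, 3) · [9] (4, 6, 3, 3) · [10] (1, 5, 9, 1) · [11] (1, 5, 9, 1) · [12] (1, 5, 9, 1) · [13] (0, 6, 1, 3)

The 13 indices split into 3 linkage classes (same alcove rep ⇔ same W_19-dot-orbit):

[[1, 5, 10, 11, 12], [2, 3, 7, 8, 13], [4, 6, 9]]


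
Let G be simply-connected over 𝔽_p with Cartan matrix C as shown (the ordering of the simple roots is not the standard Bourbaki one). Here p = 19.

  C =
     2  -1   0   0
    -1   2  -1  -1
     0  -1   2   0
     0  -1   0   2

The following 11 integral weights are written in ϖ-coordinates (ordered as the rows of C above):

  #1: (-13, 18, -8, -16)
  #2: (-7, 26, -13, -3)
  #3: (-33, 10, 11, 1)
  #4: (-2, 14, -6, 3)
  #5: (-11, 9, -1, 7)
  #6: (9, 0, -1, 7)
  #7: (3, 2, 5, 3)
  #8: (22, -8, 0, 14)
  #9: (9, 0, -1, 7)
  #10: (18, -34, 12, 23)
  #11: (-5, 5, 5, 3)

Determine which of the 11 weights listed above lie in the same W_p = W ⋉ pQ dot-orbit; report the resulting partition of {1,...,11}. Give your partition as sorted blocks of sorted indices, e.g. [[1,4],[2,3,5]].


Dynkin diagram of C (from the 6 off-diagonal −1 entries): D_4.

λ_j+ρ reflected into Ā_19 (⟨·,θ^∨⟩≤19); 4-tuples as given:

  1: (3, 4, 8, 0)
  2: (2, 0, 4, 6)
  3: (2, 0, 4, 6)
  4: (1, 0, 5, 4)
  5: (10, 0, 0, 8)
  6: (10, 0, 0, 8)
  7: (4, 2, 6, 4)
  8: (4, 2, 6, 4)
  9: (10, 0, 0, 8)
  10: (1, 0, 5, 4)
  11: (4, 2, 6, 4)

5 distinct reps among the 11 weights ⇒ 5 W_19-linkage classes:

[[1], [2, 3], [4, 10], [5, 6, 9], [7, 8, 11]]


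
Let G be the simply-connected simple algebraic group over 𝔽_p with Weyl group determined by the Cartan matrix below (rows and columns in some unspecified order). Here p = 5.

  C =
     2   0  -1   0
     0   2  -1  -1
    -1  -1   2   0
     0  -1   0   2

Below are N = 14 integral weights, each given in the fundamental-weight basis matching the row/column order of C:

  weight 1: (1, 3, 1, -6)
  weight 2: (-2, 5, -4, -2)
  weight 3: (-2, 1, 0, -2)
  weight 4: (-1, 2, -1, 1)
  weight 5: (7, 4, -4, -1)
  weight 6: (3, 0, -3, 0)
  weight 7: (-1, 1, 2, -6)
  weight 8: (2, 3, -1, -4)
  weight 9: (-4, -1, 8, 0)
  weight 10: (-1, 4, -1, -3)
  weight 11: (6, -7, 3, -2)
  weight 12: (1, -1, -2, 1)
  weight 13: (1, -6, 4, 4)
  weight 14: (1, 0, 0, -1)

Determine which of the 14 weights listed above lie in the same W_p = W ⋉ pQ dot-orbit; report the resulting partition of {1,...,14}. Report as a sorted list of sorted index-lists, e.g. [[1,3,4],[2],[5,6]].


Type A_4, rank 4, |W|=120; reorder rows/cols to standard.

Each λ_j+ρ reduced to Ā_5; 4-tuples below use C's row order:

  [1] (1, 1, 0, 1);  [2] (2, 1, 1, 0);  [3] (1, 1, 0, 1);  [4] (0, 3, 0, 2);  [5] (0, 3, 0, 2);  [6] (2, 1, 1, 0);  [7] (0, 3, 0, 2);  [8] (1, 1, 0, 1);  [9] (1, 3, 0, 1);  [10] (0, 3, 0, 2);  [11] (1, 1, 0, 1);  [12] (1, 1, 0, 1);  [13] (0, 3, 0, 2);  [14] (2, 1, 1, 0)

The 14 indices split into 4 linkage classes (same alcove rep ⇔ same W_5-dot-orbit):

[[1, 3, 8, 11, 12], [2, 6, 14], [4, 5, 7, 10, 13], [9]]


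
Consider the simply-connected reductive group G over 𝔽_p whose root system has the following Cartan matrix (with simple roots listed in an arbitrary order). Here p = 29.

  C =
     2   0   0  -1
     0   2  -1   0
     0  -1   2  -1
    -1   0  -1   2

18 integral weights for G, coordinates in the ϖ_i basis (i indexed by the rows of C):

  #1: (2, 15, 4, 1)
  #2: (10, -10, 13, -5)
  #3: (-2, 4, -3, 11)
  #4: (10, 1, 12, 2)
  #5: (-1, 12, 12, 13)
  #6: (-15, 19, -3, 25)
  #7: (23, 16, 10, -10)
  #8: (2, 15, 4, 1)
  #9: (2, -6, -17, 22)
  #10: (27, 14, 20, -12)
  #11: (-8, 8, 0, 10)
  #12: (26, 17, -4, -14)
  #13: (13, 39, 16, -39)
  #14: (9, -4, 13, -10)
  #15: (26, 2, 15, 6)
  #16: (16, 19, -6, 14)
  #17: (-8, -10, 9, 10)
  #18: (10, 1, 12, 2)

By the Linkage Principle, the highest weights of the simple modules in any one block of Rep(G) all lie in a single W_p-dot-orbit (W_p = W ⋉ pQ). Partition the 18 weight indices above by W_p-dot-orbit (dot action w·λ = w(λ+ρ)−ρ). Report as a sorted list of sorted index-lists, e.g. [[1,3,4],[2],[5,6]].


Cartan matrix: type A_4 (|W|=120); un-permuting the 4 rows.

Folding the 18 weights λ_j+ρ into Ā_29 (reps in the given 4-coord order):

  λ_1 → (3, 16, 5, 2);  λ_2 → (7, 9, 1, 4);  λ_3 → (1, 3, 2, 9);  λ_4 → (11, 2, 13, 3);  λ_5 → (11, 2, 13, 3);  λ_6 → (1, 3, 2, 9);  λ_7 → (1, 3, 2, 9);  λ_8 → (3, 16, 5, 2);  λ_9 → (3, 16, 5, 2);  λ_10 → (7, 9, 1, 4);  λ_11 → (7, 9, 1, 4);  λ_12 → (11, 2, 13, 3);  λ_13 → (7, 9, 1, 4);  λ_14 → (1, 3, 2, 9);  λ_15 → (3, 16, 5, 2);  λ_16 → (1, 3, 2, 9);  λ_17 → (7, 9, 1, 4);  λ_18 → (11, 2, 13, 3)

4 distinct reps among the 18 weights ⇒ 4 W_29-linkage classes:

[[1, 8, 9, 15], [2, 10, 11, 13, 17], [3, 6, 7, 14, 16], [4, 5, 12, 18]]


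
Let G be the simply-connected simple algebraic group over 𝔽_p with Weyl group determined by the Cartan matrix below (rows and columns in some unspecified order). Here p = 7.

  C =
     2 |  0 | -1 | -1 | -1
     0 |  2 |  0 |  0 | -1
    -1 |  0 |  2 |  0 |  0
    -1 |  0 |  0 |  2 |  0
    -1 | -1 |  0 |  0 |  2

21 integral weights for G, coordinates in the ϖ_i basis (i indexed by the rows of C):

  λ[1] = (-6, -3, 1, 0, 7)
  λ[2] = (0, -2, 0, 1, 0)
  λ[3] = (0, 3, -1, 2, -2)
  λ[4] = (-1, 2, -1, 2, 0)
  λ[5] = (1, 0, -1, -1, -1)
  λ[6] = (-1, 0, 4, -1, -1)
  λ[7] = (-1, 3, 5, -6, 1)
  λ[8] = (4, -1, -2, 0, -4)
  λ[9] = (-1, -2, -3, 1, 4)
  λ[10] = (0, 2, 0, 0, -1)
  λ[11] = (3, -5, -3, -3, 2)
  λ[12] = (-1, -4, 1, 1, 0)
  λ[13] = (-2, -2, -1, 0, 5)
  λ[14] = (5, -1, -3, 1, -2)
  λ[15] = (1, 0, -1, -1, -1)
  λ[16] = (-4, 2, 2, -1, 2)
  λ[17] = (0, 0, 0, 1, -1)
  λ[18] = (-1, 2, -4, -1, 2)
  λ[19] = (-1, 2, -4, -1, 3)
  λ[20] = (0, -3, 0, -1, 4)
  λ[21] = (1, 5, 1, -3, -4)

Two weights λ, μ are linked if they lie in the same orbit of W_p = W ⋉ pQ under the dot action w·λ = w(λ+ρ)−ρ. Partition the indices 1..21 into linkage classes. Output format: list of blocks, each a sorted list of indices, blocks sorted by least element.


Root system D_5: the 5×5 matrix C matches after relabeling.

Alcove-folded reps (p=7, 21 weights, presented ϖ-order):

  λ_1 → (1, 1, 1, 2, 0) · λ_2 → (1, 1, 1, 2, 0) · λ_3 → (0, 3, 0, 3, 0) · λ_4 → (0, 3, 0, 3, 0) · λ_5 → (2, 1, 0, 0, 0) · λ_6 → (0, 1, 5, 0, 0) · λ_7 → (0, 1, 1, 0, 1) · λ_8 → (1, 3, 1, 1, 0) · λ_9 → (2, 1, 0, 0, 0) · λ_10 → (1, 3, 1, 1, 0) · λ_11 → (1, 3, 1, 1, 0) · λ_12 → (2, 1, 0, 0, 0) · λ_13 → (0, 1, 1, 0, 1) · λ_14 → (1, 3, 1, 1, 0) · λ_15 → (2, 1, 0, 0, 0) · λ_16 → (0, 3, 0, 3, 0) · λ_17 → (1, 1, 1, 2, 0) · λ_18 → (0, 3, 0, 3, 0) · λ_19 → (0, 3, 0, 3, 0) · λ_20 → (0, 1, 1, 0, 1) · λ_21 → (1, 3, 1, 1, 0)

6 distinct reps among the 21 weights ⇒ 6 W_7-linkage classes:

[[1, 2, 17], [3, 4, 16, 18, 19], [5, 9, 12, 15], [6], [7, 13, 20], [8, 10, 11, 14, 21]]


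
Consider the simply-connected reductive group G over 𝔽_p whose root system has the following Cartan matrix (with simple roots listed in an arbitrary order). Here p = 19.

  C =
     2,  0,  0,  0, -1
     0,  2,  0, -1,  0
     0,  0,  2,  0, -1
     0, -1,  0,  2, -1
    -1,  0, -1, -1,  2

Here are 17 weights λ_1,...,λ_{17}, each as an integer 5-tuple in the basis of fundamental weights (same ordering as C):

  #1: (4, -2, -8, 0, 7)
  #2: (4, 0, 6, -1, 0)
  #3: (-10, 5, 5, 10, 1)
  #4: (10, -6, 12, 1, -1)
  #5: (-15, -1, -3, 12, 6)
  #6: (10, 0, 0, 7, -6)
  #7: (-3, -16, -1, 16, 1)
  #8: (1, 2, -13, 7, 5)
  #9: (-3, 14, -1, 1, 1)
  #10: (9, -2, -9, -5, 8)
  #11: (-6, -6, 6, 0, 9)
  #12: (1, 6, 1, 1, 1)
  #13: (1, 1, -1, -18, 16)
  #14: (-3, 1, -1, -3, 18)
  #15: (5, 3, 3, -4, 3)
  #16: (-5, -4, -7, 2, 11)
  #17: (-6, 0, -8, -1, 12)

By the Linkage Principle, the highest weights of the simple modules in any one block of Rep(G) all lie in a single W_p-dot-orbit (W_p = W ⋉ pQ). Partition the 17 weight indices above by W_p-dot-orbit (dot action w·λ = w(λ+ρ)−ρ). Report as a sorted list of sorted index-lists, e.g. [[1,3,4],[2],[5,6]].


Type D_5, rank 5, |W|=1920; reorder rows/cols to standard.

λ_j+ρ reflected into Ā_19 (⟨·,θ^∨⟩≤19); 5-tuples as given:

  [1] (5, 1, 7, 0, 1) · [2] (5, 1, 7, 0, 1) · [3] (2, 0, 1, 6, 0) · [4] (4, 3, 6, 0, 2) · [5] (5, 1, 7, 0, 1) · [6] (6, 1, 4, 3, 1) · [7] (2, 15, 0, 0, 0) · [8] (4, 3, 6, 0, 2) · [9] (2, 15, 0, 0, 0) · [10] (6, 1, 4, 3, 1) · [11] (5, 1, 7, 0, 1) · [12] (2, 7, 2, 2, 2) · [13] (2, 15, 0, 0, 0) · [14] (2, 15, 0, 0, 0) · [15] (6, 1, 4, 3, 1) · [16] (4, 3, 6, 0, 2) · [17] (5, 1, 7, 0, 1)

Linkage partition of the 17 weights (6 classes, p=19):

[[1, 2, 5, 11, 17], [3], [4, 8, 16], [6, 10, 15], [7, 9, 13, 14], [12]]


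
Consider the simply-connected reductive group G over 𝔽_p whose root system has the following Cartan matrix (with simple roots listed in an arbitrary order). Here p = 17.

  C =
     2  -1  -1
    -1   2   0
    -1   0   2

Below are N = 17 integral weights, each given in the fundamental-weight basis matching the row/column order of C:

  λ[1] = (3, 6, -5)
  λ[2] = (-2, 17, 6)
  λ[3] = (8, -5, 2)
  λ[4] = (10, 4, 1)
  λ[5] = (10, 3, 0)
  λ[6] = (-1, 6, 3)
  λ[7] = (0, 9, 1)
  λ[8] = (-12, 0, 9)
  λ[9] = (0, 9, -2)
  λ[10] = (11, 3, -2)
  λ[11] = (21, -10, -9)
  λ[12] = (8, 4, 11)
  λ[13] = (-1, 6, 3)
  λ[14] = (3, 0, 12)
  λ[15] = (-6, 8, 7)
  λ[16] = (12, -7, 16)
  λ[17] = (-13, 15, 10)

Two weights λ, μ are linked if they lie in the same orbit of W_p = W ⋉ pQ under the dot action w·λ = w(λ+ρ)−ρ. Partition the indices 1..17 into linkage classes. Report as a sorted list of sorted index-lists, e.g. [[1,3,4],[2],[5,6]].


Cartan matrix: type A_3 (|W|=24); un-permuting the 3 rows.

λ_j+ρ reflected into Ā_17 (⟨·,θ^∨⟩≤17); 3-tuples as given:

  [1] (0, 7, 4) · [2] (0, 10, 1) · [3] (5, 4, 3) · [4] (11, 4, 1) · [5] (11, 4, 1) · [6] (0, 7, 4) · [7] (1, 10, 2) · [8] (0, 10, 1) · [9] (0, 10, 1) · [10] (11, 4, 1) · [11] (5, 4, 3) · [12] (5, 4, 3) · [13] (0, 7, 4) · [14] (4, 0, 12) · [15] (5, 4, 3) · [16] (0, 7, 4) · [17] (11, 4, 1)

Grouping the 17 weights by Ā_17-representative: 6 linkage classes.

[[1, 6, 13, 16], [2, 8, 9], [3, 11, 12, 15], [4, 5, 10, 17], [7], [14]]


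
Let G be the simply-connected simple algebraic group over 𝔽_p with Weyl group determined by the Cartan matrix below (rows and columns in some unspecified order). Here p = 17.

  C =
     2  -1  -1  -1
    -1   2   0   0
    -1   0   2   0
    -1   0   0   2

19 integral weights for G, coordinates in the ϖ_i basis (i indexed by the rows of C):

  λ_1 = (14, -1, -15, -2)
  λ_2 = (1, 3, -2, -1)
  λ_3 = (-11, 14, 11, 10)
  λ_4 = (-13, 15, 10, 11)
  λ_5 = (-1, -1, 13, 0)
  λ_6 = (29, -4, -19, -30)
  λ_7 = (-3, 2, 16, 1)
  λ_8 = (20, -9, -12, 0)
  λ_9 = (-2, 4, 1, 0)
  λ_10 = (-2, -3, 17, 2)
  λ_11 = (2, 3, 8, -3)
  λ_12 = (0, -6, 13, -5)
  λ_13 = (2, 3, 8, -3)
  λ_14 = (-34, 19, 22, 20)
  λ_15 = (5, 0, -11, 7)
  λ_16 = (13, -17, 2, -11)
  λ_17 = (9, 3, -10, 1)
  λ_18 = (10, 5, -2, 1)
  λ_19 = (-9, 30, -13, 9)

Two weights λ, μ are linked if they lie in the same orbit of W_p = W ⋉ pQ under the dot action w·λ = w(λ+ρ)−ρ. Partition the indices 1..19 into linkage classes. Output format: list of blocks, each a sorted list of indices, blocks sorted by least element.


Type D_4, rank 4, |W|=192; reorder rows/cols to standard.

λ_j+ρ reflected into Ā_17 (⟨·,θ^∨⟩≤17); 4-tuples as given:

  1: (0, 0, 14, 1) · 2: (1, 4, 1, 0) · 3: (1, 4, 1, 0) · 4: (1, 4, 1, 0) · 5: (0, 0, 14, 1) · 6: (1, 4, 9, 2) · 7: (0, 0, 14, 1) · 8: (1, 3, 6, 4) · 9: (1, 4, 1, 0) · 10: (0, 0, 14, 1) · 11: (1, 4, 9, 2) · 12: (1, 3, 6, 4) · 13: (1, 4, 9, 2) · 14: (1, 3, 6, 4) · 15: (1, 3, 6, 4) · 16: (1, 4, 9, 2) · 17: (1, 4, 9, 2) · 18: (1, 4, 1, 0) · 19: (1, 3, 6, 4)

Grouping the 19 weights by Ā_17-representative: 4 linkage classes.

[[1, 5, 7, 10], [2, 3, 4, 9, 18], [6, 11, 13, 16, 17], [8, 12, 14, 15, 19]]


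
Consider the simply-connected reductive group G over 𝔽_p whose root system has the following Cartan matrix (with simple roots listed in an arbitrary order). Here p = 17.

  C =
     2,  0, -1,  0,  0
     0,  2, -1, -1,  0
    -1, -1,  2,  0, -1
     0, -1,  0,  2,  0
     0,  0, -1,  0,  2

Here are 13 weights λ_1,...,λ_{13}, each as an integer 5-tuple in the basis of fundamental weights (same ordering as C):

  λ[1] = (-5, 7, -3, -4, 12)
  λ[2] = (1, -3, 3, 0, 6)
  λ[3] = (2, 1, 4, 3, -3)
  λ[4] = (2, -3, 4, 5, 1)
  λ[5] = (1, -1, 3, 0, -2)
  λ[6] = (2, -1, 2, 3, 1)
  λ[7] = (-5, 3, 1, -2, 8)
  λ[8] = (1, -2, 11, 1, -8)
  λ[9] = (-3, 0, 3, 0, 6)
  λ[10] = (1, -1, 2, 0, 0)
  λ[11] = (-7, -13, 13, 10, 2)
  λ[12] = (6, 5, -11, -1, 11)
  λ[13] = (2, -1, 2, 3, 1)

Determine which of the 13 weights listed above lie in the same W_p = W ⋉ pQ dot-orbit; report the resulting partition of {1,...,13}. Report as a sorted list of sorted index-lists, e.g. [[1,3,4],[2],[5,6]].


C ↔ D_5 under row/col permutation; |W(D_5)| = 1920.

W_17-reps of the 13 weights in Ā_17 (same 5-coord order as C):

  1: (2, 1, 2, 1, 7)
  2: (2, 1, 2, 1, 7)
  3: (3, 0, 3, 4, 2)
  4: (3, 0, 3, 4, 2)
  5: (2, 0, 3, 1, 1)
  6: (3, 0, 3, 4, 2)
  7: (2, 1, 2, 1, 7)
  8: (2, 1, 2, 1, 7)
  9: (2, 1, 2, 1, 7)
  10: (2, 0, 3, 1, 1)
  11: (2, 0, 3, 1, 1)
  12: (3, 0, 3, 4, 2)
  13: (3, 0, 3, 4, 2)

3 distinct reps among the 13 weights ⇒ 3 W_17-linkage classes:

[[1, 2, 7, 8, 9], [3, 4, 6, 12, 13], [5, 10, 11]]


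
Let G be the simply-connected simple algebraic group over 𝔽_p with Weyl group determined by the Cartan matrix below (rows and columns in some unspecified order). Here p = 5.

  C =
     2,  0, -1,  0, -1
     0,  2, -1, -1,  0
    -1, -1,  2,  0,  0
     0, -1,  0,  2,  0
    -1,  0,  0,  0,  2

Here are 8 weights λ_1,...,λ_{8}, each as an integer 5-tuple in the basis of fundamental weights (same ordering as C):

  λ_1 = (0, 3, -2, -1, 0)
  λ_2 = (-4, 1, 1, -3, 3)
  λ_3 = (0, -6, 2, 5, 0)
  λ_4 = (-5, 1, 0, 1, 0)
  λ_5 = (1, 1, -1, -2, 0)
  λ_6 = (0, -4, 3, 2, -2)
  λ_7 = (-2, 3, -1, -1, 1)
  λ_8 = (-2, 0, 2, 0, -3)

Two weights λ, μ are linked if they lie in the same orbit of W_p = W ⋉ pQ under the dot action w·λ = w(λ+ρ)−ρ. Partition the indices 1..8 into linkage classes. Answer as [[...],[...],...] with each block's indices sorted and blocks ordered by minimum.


A_5 Cartan matrix, 5 simple roots permuted; ρ=(1,1,1,1,1).

λ_j+ρ reflected into Ā_5 (⟨·,θ^∨⟩≤5); 5-tuples as given:

  λ_1 → (0, 3, 1, 0, 1)
  λ_2 → (2, 1, 0, 1, 1)
  λ_3 → (0, 3, 1, 0, 1)
  λ_4 → (2, 1, 0, 1, 1)
  λ_5 → (2, 1, 0, 1, 1)
  λ_6 → (0, 3, 1, 0, 1)
  λ_7 → (0, 3, 1, 0, 1)
  λ_8 → (2, 1, 0, 1, 1)

Grouping the 8 weights by Ā_5-representative: 2 linkage classes.

[[1, 3, 6, 7], [2, 4, 5, 8]]
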